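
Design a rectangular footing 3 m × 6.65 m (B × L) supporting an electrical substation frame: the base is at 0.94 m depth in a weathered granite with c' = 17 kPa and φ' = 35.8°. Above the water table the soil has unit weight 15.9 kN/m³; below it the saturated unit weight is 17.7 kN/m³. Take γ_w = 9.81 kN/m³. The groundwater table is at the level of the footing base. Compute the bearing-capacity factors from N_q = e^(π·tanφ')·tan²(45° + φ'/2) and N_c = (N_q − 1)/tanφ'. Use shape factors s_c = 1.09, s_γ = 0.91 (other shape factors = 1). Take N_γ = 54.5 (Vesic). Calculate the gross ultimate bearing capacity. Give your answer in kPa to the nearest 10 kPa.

q_ult ≈ 2060 kPa

tan35.8° = 0.7212, so N_q = e^(π×0.7212)·tan²(62.9°) = 9.639 × 3.819 = 36.81.
N_c = (36.81 − 1)/tan35.8° = 49.65.
q = γ·D_f = 15.9 × 0.94 = 14.946 kPa.
For the ½γBN_γ term take γ' = 17.7 − 9.81 = 7.89 kN/m³ (soil below base is submerged).
c·N_c·s_c = 17 × 49.649 × 1.09 = 920 kPa
q·N_q = 14.946 × 36.808 = 550.14 kPa
0.5·γ·B·N_γ·s_γ = 0.5 × 7.89 × 3 × 54.5 × 0.91 = 586.96 kPa
q_ult = 920 + 550.14 + 586.96 = 2057.1 kPa.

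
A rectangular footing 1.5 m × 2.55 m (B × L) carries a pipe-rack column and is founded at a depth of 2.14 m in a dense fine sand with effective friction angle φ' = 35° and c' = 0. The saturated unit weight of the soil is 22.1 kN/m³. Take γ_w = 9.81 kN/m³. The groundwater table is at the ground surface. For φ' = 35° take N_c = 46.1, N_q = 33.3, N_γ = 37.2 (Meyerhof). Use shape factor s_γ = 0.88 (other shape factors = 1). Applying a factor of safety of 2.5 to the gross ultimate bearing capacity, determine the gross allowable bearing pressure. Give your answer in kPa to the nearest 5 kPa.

q_all ≈ 470 kPa

γ' = 22.1 − 9.81 = 12.29 kN/m³ (submerged throughout). q = 12.29 × 2.14 = 26.301 kPa; the same γ' applies in the ½γBN_γ term.
q·N_q = 26.301 × 33.3 = 875.81 kPa
0.5·γ·B·N_γ·s_γ = 0.5 × 12.29 × 1.5 × 37.2 × 0.88 = 301.74 kPa
q_ult = 875.81 + 301.74 = 1177.6 kPa.
q_all = q_ult / FS = 1177.6 / 2.5 = 471.02 kPa.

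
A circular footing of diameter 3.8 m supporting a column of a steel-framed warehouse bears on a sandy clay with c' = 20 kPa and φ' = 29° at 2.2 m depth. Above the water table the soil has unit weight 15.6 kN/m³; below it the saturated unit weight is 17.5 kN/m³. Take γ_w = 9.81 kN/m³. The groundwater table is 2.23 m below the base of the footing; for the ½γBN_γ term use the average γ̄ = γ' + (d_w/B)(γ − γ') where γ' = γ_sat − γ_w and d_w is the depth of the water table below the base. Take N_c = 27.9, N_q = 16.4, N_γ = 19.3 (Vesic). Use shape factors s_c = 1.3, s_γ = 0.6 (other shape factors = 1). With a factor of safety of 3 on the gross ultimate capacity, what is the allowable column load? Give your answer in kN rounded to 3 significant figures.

P_all ≈ 5900 kN

q = γ·D_f = 15.6 × 2.2 = 34.32 kPa.
γ' = 7.69 kN/m³; averaging over the depth B below the base, γ̄ = γ' + (d_w/B)(γ − γ') = 12.332 kN/m³.
c·N_c·s_c = 20 × 27.9 × 1.3 = 725.4 kPa
q·N_q = 34.32 × 16.4 = 562.85 kPa
0.5·γ·B·N_γ·s_γ = 0.5 × 12.332 × 3.8 × 19.3 × 0.6 = 271.33 kPa
q_ult = 725.4 + 562.85 + 271.33 = 1559.6 kPa.
Gross allowable pressure q_all = 1559.6 / 3 = 519.86 kPa.
Footing area = 11.3411 m², so allowable column load = 519.86 × 11.3411 = 5895.8 kN.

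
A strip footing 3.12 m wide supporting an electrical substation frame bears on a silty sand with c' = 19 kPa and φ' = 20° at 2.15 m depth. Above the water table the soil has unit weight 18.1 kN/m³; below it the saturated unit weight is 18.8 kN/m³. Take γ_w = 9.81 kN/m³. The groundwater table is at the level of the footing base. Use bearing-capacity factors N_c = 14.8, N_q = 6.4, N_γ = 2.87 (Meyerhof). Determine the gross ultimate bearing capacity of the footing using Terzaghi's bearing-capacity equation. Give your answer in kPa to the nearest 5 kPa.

q_ult ≈ 570 kPa

Overburden at base level: q = 18.1 × 2.15 = 38.915 kPa.
Below the base the soil is submerged, so the ½γBN_γ term uses γ' = 18.8 − 9.81 = 8.99 kN/m³.
Cohesion term c·N_c = 19 × 14.8 = 281.2 kPa; surcharge term q·N_q = 38.915 × 6.4 = 249.06 kPa; self-weight term 0.5·γ·B·N_γ = 0.5 × 8.99 × 3.12 × 2.87 = 40.25 kPa.
q_ult = 281.2 + 249.06 + 40.25 = 570.51 kPa.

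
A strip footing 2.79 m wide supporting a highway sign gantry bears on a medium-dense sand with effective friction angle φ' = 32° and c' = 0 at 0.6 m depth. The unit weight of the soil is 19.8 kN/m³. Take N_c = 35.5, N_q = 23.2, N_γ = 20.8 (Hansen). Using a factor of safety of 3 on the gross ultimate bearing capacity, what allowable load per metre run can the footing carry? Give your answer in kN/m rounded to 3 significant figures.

≈ 791 kN/m

Effective surcharge at the founding depth q = γ·D_f = 19.8 × 0.6 = 11.88 kPa.
q_ult = q·N_q + 0.5·γ·B·N_γ
     = 11.88 × 23.2 + 0.5 × 19.8 × 2.79 × 20.8
     = 275.62 + 574.52 = 850.13 kPa.
Gross allowable pressure q_all = 850.13 / 3 = 283.38 kPa.
Allowable wall load = q_all × B = 283.38 × 2.79 = 790.62 kN per metre run.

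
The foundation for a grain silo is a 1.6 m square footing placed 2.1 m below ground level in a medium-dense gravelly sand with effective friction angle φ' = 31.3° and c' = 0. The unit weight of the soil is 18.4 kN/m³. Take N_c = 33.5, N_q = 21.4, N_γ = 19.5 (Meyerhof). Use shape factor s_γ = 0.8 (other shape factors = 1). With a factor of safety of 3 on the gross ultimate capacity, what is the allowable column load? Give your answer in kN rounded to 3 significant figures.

Effective surcharge at the founding depth q = γ·D_f = 18.4 × 2.1 = 38.64 kPa.
q_ult = q·N_q + 0.5·γ·B·N_γ·s_γ
     = 38.64 × 21.4 + 0.5 × 18.4 × 1.6 × 19.5 × 0.8
     = 826.9 + 229.63 = 1056.5 kPa.
Gross allowable pressure q_all = 1056.5 / 3 = 352.18 kPa.
Footing area = 2.56 m², so allowable column load = 352.18 × 2.56 = 901.57 kN.

P_all ≈ 902 kN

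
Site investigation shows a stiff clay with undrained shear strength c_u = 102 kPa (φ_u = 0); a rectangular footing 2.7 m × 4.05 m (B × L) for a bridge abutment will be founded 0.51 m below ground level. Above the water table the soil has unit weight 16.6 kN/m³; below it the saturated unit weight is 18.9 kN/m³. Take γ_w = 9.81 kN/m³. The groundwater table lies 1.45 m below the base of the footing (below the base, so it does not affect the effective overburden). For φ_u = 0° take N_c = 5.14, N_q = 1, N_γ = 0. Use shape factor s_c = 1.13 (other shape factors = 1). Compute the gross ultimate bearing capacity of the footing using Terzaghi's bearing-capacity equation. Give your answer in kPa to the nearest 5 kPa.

Effective surcharge at the founding depth q = γ·D_f = 16.6 × 0.51 = 8.466 kPa.
q_ult = c·N_c·s_c + q·N_q
     = 102 × 5.14 × 1.13 + 8.466 × 1
     = 592.44 + 8.466 = 600.9 kPa.

q_ult ≈ 600 kPa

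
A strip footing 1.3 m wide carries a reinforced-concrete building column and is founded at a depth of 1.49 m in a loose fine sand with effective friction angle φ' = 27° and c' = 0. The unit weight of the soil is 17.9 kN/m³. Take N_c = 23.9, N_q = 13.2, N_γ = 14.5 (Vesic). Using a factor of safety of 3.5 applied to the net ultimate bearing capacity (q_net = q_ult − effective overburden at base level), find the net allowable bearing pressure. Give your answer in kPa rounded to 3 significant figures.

q = γ·D_f = 17.9 × 1.49 = 26.671 kPa.
q·N_q = 26.671 × 13.2 = 352.06 kPa
0.5·γ·B·N_γ = 0.5 × 17.9 × 1.3 × 14.5 = 168.71 kPa
q_ult = 352.06 + 168.71 = 520.76 kPa.
Net ultimate: q_net = 520.76 − 26.671 = 494.09 kPa.
q_all(net) = 494.09 / 3.5 = 141.17 kPa.

q_all(net) ≈ 141 kPa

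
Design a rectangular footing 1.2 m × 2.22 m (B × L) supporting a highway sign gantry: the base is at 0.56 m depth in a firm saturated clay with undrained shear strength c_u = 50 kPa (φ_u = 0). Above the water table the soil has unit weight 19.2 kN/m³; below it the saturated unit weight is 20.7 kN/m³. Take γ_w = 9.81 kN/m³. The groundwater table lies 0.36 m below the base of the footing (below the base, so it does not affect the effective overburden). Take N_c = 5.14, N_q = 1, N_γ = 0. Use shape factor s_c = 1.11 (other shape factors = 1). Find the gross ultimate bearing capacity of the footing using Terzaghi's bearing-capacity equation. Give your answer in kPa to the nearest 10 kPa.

Overburden at base level: q = 19.2 × 0.56 = 10.752 kPa.
Cohesion term c·N_c·s_c = 50 × 5.14 × 1.11 = 285.27 kPa; surcharge term q·N_q = 10.752 × 1 = 10.752 kPa.
q_ult = 285.27 + 10.752 = 296.02 kPa.

q_ult ≈ 300 kPa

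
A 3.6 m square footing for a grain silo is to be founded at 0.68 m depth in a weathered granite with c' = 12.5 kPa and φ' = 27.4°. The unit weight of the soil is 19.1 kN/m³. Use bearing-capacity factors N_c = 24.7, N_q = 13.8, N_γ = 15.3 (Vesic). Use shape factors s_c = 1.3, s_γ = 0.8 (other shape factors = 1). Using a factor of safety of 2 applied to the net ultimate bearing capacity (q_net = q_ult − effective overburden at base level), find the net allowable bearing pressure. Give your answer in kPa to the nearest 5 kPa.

q_all(net) ≈ 495 kPa

q = γ·D_f = 19.1 × 0.68 = 12.988 kPa.
c·N_c·s_c = 12.5 × 24.7 × 1.3 = 401.38 kPa
q·N_q = 12.988 × 13.8 = 179.23 kPa
0.5·γ·B·N_γ·s_γ = 0.5 × 19.1 × 3.6 × 15.3 × 0.8 = 420.81 kPa
q_ult = 401.38 + 179.23 + 420.81 = 1001.4 kPa.
Net ultimate: q_net = 1001.4 − 12.988 = 988.43 kPa.
q_all(net) = 988.43 / 2 = 494.22 kPa.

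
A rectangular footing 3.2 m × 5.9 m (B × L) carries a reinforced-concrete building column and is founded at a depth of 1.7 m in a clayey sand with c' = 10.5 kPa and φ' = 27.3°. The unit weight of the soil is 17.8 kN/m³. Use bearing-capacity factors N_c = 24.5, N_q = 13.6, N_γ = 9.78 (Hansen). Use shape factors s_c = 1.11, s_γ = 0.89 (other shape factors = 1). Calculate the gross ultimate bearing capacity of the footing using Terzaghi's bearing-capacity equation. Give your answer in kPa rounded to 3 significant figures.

q_ult ≈ 945 kPa

q = γ·D_f = 17.8 × 1.7 = 30.26 kPa.
c·N_c·s_c = 10.5 × 24.5 × 1.11 = 285.55 kPa
q·N_q = 30.26 × 13.6 = 411.54 kPa
0.5·γ·B·N_γ·s_γ = 0.5 × 17.8 × 3.2 × 9.78 × 0.89 = 247.9 kPa
q_ult = 285.55 + 411.54 + 247.9 = 944.98 kPa.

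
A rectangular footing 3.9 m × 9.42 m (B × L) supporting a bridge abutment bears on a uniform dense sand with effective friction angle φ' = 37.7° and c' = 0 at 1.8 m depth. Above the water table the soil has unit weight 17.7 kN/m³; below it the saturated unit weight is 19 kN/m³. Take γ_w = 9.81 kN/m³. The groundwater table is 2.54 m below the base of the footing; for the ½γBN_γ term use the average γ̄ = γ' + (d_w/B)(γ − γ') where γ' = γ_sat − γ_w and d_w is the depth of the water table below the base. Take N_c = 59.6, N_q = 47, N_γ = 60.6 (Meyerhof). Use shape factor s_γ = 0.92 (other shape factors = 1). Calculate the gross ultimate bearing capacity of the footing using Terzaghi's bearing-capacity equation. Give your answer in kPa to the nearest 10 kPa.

Effective surcharge at the founding depth q = γ·D_f = 17.7 × 1.8 = 31.86 kPa.
With d_w = 2.54 m < B, γ̄ = 9.19 + (2.54/3.9) × (17.7 − 9.19) = 14.732 kN/m³.
q_ult = q·N_q + 0.5·γ·B·N_γ·s_γ
     = 31.86 × 47 + 0.5 × 14.732 × 3.9 × 60.6 × 0.92
     = 1497.4 + 1601.7 = 3099.1 kPa.

q_ult ≈ 3100 kPa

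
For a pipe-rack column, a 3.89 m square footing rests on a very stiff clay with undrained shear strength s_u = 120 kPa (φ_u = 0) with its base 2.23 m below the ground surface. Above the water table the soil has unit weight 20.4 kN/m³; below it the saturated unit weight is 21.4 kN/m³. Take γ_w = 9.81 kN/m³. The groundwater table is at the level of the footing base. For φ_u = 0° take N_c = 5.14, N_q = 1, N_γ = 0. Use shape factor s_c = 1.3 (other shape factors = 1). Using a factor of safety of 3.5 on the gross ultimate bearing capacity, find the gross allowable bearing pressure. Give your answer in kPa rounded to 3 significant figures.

q = γ·D_f = 20.4 × 2.23 = 45.492 kPa.
c·N_c·s_c = 120 × 5.14 × 1.3 = 801.84 kPa
q·N_q = 45.492 × 1 = 45.492 kPa
q_ult = 801.84 + 45.492 = 847.33 kPa.
q_all = 847.33 / 3.5 = 242.09 kPa.

q_all ≈ 242 kPa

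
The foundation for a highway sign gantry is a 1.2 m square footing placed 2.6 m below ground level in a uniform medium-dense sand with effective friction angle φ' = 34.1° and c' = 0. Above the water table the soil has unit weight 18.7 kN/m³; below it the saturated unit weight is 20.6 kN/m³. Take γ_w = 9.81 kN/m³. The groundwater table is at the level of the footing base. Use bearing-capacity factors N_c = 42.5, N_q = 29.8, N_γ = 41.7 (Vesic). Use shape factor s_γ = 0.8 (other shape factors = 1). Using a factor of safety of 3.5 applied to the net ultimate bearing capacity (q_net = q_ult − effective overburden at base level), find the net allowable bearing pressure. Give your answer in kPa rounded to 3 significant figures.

q_all(net) ≈ 462 kPa

Overburden at base level: q = 18.7 × 2.6 = 48.62 kPa.
Below the base the soil is submerged, so the ½γBN_γ term uses γ' = 20.6 − 9.81 = 10.79 kN/m³.
Surcharge term q·N_q = 48.62 × 29.8 = 1448.9 kPa; self-weight term 0.5·γ·B·N_γ·s_γ = 0.5 × 10.79 × 1.2 × 41.7 × 0.8 = 215.97 kPa.
q_ult = 1448.9 + 215.97 = 1664.8 kPa.
Net ultimate: q_net = 1664.8 − 48.62 = 1616.2 kPa.
q_all(net) = 1616.2 / 3.5 = 461.78 kPa.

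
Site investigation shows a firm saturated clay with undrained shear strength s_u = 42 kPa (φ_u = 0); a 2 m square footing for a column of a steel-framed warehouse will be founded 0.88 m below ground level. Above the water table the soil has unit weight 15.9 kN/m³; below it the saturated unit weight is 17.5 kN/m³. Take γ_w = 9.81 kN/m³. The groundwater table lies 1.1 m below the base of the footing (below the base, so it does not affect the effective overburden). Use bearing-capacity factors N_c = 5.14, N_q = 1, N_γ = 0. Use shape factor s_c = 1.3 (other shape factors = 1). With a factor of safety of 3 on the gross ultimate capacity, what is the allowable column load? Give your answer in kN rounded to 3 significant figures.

P_all ≈ 393 kN

Overburden at base level: q = 15.9 × 0.88 = 13.992 kPa.
Cohesion term c·N_c·s_c = 42 × 5.14 × 1.3 = 280.64 kPa; surcharge term q·N_q = 13.992 × 1 = 13.992 kPa.
q_ult = 280.64 + 13.992 = 294.64 kPa.
Gross allowable pressure q_all = 294.64 / 3 = 98.212 kPa.
Footing area = 4 m², so allowable column load = 98.212 × 4 = 392.85 kN.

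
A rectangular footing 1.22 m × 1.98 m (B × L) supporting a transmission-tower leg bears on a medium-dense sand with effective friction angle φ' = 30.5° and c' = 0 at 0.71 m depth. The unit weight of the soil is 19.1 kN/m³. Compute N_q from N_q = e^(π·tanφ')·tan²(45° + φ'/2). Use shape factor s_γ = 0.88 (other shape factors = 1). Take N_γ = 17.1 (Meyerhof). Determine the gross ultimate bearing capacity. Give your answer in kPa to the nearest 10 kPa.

tan30.5° = 0.589, so N_q = e^(π×0.589)·tan²(60.25°) = 6.363 × 3.061 = 19.48.
q = γ·D_f = 19.1 × 0.71 = 13.561 kPa.
q·N_q = 13.561 × 19.479 = 264.16 kPa
0.5·γ·B·N_γ·s_γ = 0.5 × 19.1 × 1.22 × 17.1 × 0.88 = 175.32 kPa
q_ult = 264.16 + 175.32 = 439.48 kPa.

q_ult ≈ 440 kPa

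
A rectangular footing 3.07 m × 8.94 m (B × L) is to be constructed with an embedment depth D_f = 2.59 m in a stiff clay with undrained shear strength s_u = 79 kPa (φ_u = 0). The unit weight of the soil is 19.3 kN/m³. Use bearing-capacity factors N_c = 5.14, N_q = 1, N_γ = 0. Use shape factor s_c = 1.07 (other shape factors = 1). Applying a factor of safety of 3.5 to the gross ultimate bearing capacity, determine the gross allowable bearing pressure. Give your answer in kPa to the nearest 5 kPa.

q_all ≈ 140 kPa

Overburden at base level: q = 19.3 × 2.59 = 49.987 kPa.
Cohesion term c·N_c·s_c = 79 × 5.14 × 1.07 = 434.48 kPa; surcharge term q·N_q = 49.987 × 1 = 49.987 kPa.
q_ult = 434.48 + 49.987 = 484.47 kPa.
q_all = q_ult / FS = 484.47 / 3.5 = 138.42 kPa.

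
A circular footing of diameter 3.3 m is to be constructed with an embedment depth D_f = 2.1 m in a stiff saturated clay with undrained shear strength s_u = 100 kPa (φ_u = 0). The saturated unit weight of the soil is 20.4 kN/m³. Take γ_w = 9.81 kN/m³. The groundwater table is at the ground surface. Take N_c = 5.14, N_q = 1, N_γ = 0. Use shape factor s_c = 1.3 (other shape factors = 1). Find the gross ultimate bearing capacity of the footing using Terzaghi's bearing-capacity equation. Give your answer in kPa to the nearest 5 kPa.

Water table at ground surface, so effective unit weight γ' = 20.4 − 9.81 = 10.59 kN/m³ is used throughout; overburden q = 10.59 × 2.1 = 22.239 kPa.
Cohesion term c·N_c·s_c = 100 × 5.14 × 1.3 = 668.2 kPa; surcharge term q·N_q = 22.239 × 1 = 22.239 kPa.
q_ult = 668.2 + 22.239 = 690.44 kPa.

q_ult ≈ 690 kPa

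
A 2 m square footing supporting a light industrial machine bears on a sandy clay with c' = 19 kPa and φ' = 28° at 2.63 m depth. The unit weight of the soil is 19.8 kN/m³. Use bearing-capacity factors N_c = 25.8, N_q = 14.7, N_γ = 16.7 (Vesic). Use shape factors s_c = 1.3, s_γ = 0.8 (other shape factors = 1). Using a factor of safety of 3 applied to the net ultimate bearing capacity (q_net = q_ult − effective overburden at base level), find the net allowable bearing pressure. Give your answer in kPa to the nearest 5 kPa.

Effective surcharge at the founding depth q = γ·D_f = 19.8 × 2.63 = 52.074 kPa.
q_ult = c·N_c·s_c + q·N_q + 0.5·γ·B·N_γ·s_γ
     = 19 × 25.8 × 1.3 + 52.074 × 14.7 + 0.5 × 19.8 × 2 × 16.7 × 0.8
     = 637.26 + 765.49 + 264.53 = 1667.3 kPa.
Net ultimate: q_net = 1667.3 − 52.074 = 1615.2 kPa.
q_all(net) = 1615.2 / 3 = 538.4 kPa.

q_all(net) ≈ 540 kPa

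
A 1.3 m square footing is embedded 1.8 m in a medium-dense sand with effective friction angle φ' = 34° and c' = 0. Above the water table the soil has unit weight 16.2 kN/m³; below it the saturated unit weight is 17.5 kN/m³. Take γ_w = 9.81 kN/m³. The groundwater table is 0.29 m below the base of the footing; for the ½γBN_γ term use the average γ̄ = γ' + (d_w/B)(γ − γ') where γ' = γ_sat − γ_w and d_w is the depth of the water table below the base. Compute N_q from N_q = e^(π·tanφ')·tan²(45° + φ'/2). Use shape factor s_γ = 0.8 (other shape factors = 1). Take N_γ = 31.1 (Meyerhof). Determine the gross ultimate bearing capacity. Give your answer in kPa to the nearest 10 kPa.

tan34° = 0.6745, so N_q = e^(π×0.6745)·tan²(62°) = 8.323 × 3.537 = 29.44.
Effective surcharge at the founding depth q = γ·D_f = 16.2 × 1.8 = 29.16 kPa.
With d_w = 0.29 m < B, γ̄ = 7.69 + (0.29/1.3) × (16.2 − 7.69) = 9.5884 kN/m³.
q_ult = q·N_q + 0.5·γ·B·N_γ·s_γ
     = 29.16 × 29.44 + 0.5 × 9.5884 × 1.3 × 31.1 × 0.8
     = 858.46 + 155.06 = 1013.5 kPa.

q_ult ≈ 1010 kPa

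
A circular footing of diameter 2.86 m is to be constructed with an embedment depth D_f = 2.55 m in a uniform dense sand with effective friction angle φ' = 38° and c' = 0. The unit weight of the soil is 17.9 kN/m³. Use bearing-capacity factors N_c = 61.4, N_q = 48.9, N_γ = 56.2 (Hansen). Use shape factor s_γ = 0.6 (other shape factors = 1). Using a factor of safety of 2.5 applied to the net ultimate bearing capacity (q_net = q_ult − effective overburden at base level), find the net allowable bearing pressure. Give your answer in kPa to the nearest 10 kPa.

q_all(net) ≈ 1220 kPa

Effective surcharge at the founding depth q = γ·D_f = 17.9 × 2.55 = 45.645 kPa.
q_ult = q·N_q + 0.5·γ·B·N_γ·s_γ
     = 45.645 × 48.9 + 0.5 × 17.9 × 2.86 × 56.2 × 0.6
     = 2232 + 863.13 = 3095.2 kPa.
Net ultimate: q_net = 3095.2 − 45.645 = 3049.5 kPa.
q_all(net) = 3049.5 / 2.5 = 1219.8 kPa.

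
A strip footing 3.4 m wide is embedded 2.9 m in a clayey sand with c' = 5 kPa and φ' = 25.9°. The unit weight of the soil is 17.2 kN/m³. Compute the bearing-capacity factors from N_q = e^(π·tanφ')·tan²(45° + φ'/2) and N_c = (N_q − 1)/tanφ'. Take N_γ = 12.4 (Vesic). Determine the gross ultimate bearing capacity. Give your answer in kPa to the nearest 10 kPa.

tan25.9° = 0.4856, so N_q = e^(π×0.4856)·tan²(57.95°) = 4.597 × 2.551 = 11.73.
N_c = (11.73 − 1)/tan25.9° = 22.09.
q = γ·D_f = 17.2 × 2.9 = 49.88 kPa.
c·N_c = 5 × 22.094 = 110.47 kPa
q·N_q = 49.88 × 11.728 = 585.02 kPa
0.5·γ·B·N_γ = 0.5 × 17.2 × 3.4 × 12.4 = 362.58 kPa
q_ult = 110.47 + 585.02 + 362.58 = 1058.1 kPa.

q_ult ≈ 1060 kPa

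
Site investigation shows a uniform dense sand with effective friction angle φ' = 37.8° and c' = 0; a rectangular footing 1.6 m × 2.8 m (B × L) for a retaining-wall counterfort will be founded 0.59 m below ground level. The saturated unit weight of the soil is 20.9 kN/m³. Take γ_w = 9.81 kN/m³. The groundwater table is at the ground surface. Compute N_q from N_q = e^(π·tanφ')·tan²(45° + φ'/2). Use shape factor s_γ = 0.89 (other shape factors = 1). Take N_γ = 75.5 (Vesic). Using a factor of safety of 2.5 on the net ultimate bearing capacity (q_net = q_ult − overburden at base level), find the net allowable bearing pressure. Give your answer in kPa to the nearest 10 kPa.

N_q = e^(π·tan37.8°)·tan²(63.9°) = 47.66.
With the water table at the surface the whole profile is submerged: γ' = 20.9 − 9.81 = 11.09 kN/m³, so q = γ'·D_f = 6.5431 kPa; the same γ' applies in the ½γBN_γ term.
q_ult = q·N_q + 0.5·γ·B·N_γ·s_γ
     = 6.5431 × 47.655 + 0.5 × 11.09 × 1.6 × 75.5 × 0.89
     = 311.81 + 596.15 = 907.97 kPa.
q_net = 907.97 − 6.5431 = 901.43 kPa.
q_all(net) = 901.43 / 2.5 = 360.57 kPa.

q_all(net) ≈ 360 kPa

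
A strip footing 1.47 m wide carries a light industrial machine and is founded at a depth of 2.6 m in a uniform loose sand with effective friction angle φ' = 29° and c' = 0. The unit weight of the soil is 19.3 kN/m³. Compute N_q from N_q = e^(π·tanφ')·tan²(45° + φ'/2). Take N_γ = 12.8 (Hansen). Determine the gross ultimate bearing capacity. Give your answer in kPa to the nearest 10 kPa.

tan29° = 0.5543, so N_q = e^(π×0.5543)·tan²(59.5°) = 5.705 × 2.882 = 16.44.
Effective surcharge at the founding depth q = γ·D_f = 19.3 × 2.6 = 50.18 kPa.
q_ult = q·N_q + 0.5·γ·B·N_γ
     = 50.18 × 16.443 + 0.5 × 19.3 × 1.47 × 12.8
     = 825.13 + 181.57 = 1006.7 kPa.

q_ult ≈ 1010 kPa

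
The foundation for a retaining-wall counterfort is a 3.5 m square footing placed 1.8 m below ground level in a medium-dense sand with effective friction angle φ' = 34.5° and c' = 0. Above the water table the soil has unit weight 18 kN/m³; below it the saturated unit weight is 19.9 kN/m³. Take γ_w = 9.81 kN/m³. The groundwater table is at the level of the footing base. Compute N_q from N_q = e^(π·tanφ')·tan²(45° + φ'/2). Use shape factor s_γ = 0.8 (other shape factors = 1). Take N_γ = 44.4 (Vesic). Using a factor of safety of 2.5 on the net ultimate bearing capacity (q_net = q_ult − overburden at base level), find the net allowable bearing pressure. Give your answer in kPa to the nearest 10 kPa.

N_q = e^(π·tan34.5°)·tan²(62.25°) = 31.3.
Overburden at base level: q = 18 × 1.8 = 32.4 kPa.
Below the base the soil is submerged, so the ½γBN_γ term uses γ' = 19.9 − 9.81 = 10.09 kN/m³.
Surcharge term q·N_q = 32.4 × 31.299 = 1014.1 kPa; self-weight term 0.5·γ·B·N_γ·s_γ = 0.5 × 10.09 × 3.5 × 44.4 × 0.8 = 627.19 kPa.
q_ult = 1014.1 + 627.19 = 1641.3 kPa.
q_net = 1641.3 − 32.4 = 1608.9 kPa.
q_all(net) = 1608.9 / 2.5 = 643.55 kPa.

q_all(net) ≈ 640 kPa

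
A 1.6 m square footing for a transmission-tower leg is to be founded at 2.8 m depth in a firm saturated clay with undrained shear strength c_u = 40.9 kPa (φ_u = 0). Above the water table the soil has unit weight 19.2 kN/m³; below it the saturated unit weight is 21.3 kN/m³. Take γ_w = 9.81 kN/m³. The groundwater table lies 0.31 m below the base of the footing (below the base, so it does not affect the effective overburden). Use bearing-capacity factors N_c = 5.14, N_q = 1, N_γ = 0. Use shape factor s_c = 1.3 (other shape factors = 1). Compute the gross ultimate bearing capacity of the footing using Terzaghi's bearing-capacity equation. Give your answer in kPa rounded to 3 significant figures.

q_ult ≈ 327 kPa

Effective surcharge at the founding depth q = γ·D_f = 19.2 × 2.8 = 53.76 kPa.
q_ult = c·N_c·s_c + q·N_q
     = 40.9 × 5.14 × 1.3 + 53.76 × 1
     = 273.29 + 53.76 = 327.05 kPa.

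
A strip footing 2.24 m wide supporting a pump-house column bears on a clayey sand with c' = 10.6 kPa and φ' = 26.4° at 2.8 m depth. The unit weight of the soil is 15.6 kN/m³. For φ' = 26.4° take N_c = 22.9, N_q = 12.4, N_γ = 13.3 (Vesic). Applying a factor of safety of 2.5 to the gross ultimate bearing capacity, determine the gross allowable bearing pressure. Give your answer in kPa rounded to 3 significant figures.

Effective surcharge at the founding depth q = γ·D_f = 15.6 × 2.8 = 43.68 kPa.
q_ult = c·N_c + q·N_q + 0.5·γ·B·N_γ
     = 10.6 × 22.9 + 43.68 × 12.4 + 0.5 × 15.6 × 2.24 × 13.3
     = 242.74 + 541.63 + 232.38 = 1016.7 kPa.
q_all = q_ult / FS = 1016.7 / 2.5 = 406.7 kPa.

q_all ≈ 407 kPa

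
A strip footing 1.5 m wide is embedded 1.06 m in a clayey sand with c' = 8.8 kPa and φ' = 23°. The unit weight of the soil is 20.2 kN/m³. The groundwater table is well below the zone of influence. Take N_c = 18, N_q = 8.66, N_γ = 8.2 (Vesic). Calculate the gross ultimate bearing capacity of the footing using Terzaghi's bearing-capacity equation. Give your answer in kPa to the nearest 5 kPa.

q_ult ≈ 470 kPa

q = γ·D_f = 20.2 × 1.06 = 21.412 kPa.
c·N_c = 8.8 × 18 = 158.4 kPa
q·N_q = 21.412 × 8.66 = 185.43 kPa
0.5·γ·B·N_γ = 0.5 × 20.2 × 1.5 × 8.2 = 124.23 kPa
q_ult = 158.4 + 185.43 + 124.23 = 468.06 kPa.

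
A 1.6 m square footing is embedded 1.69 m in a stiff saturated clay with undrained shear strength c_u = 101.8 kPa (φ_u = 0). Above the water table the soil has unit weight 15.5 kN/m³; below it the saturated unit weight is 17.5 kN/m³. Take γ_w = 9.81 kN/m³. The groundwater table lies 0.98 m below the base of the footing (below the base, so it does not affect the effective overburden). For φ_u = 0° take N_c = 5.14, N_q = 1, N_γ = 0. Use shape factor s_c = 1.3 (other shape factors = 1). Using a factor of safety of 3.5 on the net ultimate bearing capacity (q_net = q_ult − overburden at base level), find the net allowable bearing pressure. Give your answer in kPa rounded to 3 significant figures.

Overburden at base level: q = 15.5 × 1.69 = 26.195 kPa.
Cohesion term c·N_c·s_c = 101.8 × 5.14 × 1.3 = 680.23 kPa; surcharge term q·N_q = 26.195 × 1 = 26.195 kPa.
q_ult = 680.23 + 26.195 = 706.42 kPa.
q_net = 706.42 − 26.195 = 680.23 kPa.
q_all(net) = 680.23 / 3.5 = 194.35 kPa.

q_all(net) ≈ 194 kPa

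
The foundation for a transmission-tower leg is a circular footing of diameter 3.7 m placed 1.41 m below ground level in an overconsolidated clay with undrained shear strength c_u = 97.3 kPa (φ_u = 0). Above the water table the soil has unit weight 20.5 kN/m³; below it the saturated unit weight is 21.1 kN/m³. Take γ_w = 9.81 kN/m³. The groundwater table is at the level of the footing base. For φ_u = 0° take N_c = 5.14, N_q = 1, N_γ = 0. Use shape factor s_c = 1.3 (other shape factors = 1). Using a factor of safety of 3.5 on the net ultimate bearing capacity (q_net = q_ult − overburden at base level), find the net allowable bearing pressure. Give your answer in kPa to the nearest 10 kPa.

q_all(net) ≈ 190 kPa

Overburden at base level: q = 20.5 × 1.41 = 28.905 kPa.
Cohesion term c·N_c·s_c = 97.3 × 5.14 × 1.3 = 650.16 kPa; surcharge term q·N_q = 28.905 × 1 = 28.905 kPa.
q_ult = 650.16 + 28.905 = 679.06 kPa.
q_net = 679.06 − 28.905 = 650.16 kPa.
q_all(net) = 650.16 / 3.5 = 185.76 kPa.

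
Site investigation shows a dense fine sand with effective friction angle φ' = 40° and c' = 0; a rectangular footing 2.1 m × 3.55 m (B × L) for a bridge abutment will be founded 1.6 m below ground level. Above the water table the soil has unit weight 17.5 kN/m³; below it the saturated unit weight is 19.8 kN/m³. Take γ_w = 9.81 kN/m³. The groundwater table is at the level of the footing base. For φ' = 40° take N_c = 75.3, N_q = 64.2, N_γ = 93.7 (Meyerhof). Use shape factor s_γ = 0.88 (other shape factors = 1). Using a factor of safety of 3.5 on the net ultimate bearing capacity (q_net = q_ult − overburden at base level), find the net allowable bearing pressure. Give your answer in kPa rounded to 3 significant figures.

q_all(net) ≈ 753 kPa

q = γ·D_f = 17.5 × 1.6 = 28 kPa.
For the ½γBN_γ term take γ' = 19.8 − 9.81 = 9.99 kN/m³ (soil below base is submerged).
q·N_q = 28 × 64.2 = 1797.6 kPa
0.5·γ·B·N_γ·s_γ = 0.5 × 9.99 × 2.1 × 93.7 × 0.88 = 864.92 kPa
q_ult = 1797.6 + 864.92 = 2662.5 kPa.
q_net = 2662.5 − 28 = 2634.5 kPa.
q_all(net) = 2634.5 / 3.5 = 752.72 kPa.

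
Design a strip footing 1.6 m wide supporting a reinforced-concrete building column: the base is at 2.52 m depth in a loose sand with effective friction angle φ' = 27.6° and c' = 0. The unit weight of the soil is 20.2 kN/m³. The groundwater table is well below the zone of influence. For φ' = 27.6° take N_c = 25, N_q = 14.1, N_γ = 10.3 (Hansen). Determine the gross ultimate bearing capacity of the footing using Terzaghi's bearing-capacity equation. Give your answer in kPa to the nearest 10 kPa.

q_ult ≈ 880 kPa

Effective surcharge at the founding depth q = γ·D_f = 20.2 × 2.52 = 50.904 kPa.
q_ult = q·N_q + 0.5·γ·B·N_γ
     = 50.904 × 14.1 + 0.5 × 20.2 × 1.6 × 10.3
     = 717.75 + 166.45 = 884.19 kPa.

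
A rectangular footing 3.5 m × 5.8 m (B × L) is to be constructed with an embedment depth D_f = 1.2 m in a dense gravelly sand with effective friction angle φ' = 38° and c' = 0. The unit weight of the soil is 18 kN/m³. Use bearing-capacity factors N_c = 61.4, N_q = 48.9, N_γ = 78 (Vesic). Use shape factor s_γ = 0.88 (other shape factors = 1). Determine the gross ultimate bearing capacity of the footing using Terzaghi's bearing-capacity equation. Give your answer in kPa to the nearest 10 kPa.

Overburden at base level: q = 18 × 1.2 = 21.6 kPa.
Surcharge term q·N_q = 21.6 × 48.9 = 1056.2 kPa; self-weight term 0.5·γ·B·N_γ·s_γ = 0.5 × 18 × 3.5 × 78 × 0.88 = 2162.2 kPa.
q_ult = 1056.2 + 2162.2 = 3218.4 kPa.

q_ult ≈ 3220 kPa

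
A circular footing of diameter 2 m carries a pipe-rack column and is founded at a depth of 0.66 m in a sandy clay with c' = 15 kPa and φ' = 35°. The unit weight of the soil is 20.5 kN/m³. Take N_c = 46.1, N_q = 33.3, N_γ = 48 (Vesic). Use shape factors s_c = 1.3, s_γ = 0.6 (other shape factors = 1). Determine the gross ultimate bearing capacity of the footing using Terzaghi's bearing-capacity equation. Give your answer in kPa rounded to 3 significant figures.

q_ult ≈ 1940 kPa

Effective surcharge at the founding depth q = γ·D_f = 20.5 × 0.66 = 13.53 kPa.
q_ult = c·N_c·s_c + q·N_q + 0.5·γ·B·N_γ·s_γ
     = 15 × 46.1 × 1.3 + 13.53 × 33.3 + 0.5 × 20.5 × 2 × 48 × 0.6
     = 898.95 + 450.55 + 590.4 = 1939.9 kPa.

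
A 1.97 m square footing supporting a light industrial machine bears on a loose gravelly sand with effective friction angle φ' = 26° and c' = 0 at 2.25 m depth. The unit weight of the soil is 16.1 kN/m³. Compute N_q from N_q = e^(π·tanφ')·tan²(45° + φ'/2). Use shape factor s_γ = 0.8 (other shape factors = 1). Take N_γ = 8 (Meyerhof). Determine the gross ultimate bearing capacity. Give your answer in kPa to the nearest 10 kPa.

q_ult ≈ 530 kPa

tan26° = 0.4877, so N_q = e^(π×0.4877)·tan²(58°) = 4.629 × 2.561 = 11.85.
Effective surcharge at the founding depth q = γ·D_f = 16.1 × 2.25 = 36.225 kPa.
q_ult = q·N_q + 0.5·γ·B·N_γ·s_γ
     = 36.225 × 11.854 + 0.5 × 16.1 × 1.97 × 8 × 0.8
     = 429.42 + 101.49 = 530.91 kPa.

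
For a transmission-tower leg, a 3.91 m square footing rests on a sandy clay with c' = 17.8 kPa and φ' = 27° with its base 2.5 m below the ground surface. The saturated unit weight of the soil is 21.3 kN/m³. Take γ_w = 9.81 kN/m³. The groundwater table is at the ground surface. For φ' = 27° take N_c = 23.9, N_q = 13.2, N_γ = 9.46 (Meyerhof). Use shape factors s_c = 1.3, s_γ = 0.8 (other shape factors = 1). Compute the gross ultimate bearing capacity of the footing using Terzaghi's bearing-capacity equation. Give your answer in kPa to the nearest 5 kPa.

γ' = 21.3 − 9.81 = 11.49 kN/m³ (submerged throughout). q = 11.49 × 2.5 = 28.725 kPa; the same γ' applies in the ½γBN_γ term.
c·N_c·s_c = 17.8 × 23.9 × 1.3 = 553.05 kPa
q·N_q = 28.725 × 13.2 = 379.17 kPa
0.5·γ·B·N_γ·s_γ = 0.5 × 11.49 × 3.91 × 9.46 × 0.8 = 170 kPa
q_ult = 553.05 + 379.17 + 170 = 1102.2 kPa.

q_ult ≈ 1100 kPa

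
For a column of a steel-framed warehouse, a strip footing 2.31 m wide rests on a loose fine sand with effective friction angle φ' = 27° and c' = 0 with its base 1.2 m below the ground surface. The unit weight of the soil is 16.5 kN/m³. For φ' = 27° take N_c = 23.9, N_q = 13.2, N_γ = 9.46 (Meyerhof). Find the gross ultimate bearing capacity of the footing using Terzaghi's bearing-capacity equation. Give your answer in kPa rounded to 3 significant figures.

q_ult ≈ 442 kPa

q = γ·D_f = 16.5 × 1.2 = 19.8 kPa.
q·N_q = 19.8 × 13.2 = 261.36 kPa
0.5·γ·B·N_γ = 0.5 × 16.5 × 2.31 × 9.46 = 180.28 kPa
q_ult = 261.36 + 180.28 = 441.64 kPa.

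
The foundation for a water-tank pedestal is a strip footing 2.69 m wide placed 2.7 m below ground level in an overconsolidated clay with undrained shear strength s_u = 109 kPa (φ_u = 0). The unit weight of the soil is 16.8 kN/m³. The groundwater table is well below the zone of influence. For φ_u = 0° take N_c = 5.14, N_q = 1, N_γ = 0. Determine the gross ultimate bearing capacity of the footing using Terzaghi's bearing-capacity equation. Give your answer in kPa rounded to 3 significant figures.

Overburden at base level: q = 16.8 × 2.7 = 45.36 kPa.
Cohesion term c·N_c = 109 × 5.14 = 560.26 kPa; surcharge term q·N_q = 45.36 × 1 = 45.36 kPa.
q_ult = 560.26 + 45.36 = 605.62 kPa.

q_ult ≈ 606 kPa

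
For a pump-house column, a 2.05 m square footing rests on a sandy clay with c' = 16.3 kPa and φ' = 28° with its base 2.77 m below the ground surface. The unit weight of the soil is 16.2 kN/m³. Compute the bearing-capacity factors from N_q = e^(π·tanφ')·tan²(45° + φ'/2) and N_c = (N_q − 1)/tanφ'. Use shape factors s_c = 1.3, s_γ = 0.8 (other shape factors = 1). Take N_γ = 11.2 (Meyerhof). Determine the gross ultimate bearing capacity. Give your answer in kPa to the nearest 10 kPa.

tan28° = 0.5317, so N_q = e^(π×0.5317)·tan²(59°) = 5.314 × 2.77 = 14.72.
N_c = (14.72 − 1)/tan28° = 25.8.
q = γ·D_f = 16.2 × 2.77 = 44.874 kPa.
c·N_c·s_c = 16.3 × 25.803 × 1.3 = 546.77 kPa
q·N_q = 44.874 × 14.72 = 660.54 kPa
0.5·γ·B·N_γ·s_γ = 0.5 × 16.2 × 2.05 × 11.2 × 0.8 = 148.78 kPa
q_ult = 546.77 + 660.54 + 148.78 = 1356.1 kPa.

q_ult ≈ 1360 kPa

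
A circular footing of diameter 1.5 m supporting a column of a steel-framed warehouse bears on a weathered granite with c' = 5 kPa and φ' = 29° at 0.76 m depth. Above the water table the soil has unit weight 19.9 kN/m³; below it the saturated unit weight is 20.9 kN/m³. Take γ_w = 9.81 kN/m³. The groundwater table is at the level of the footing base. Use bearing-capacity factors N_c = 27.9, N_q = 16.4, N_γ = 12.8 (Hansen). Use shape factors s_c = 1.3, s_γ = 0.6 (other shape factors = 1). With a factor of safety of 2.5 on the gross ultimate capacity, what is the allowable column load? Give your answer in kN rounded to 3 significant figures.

P_all ≈ 349 kN

Overburden at base level: q = 19.9 × 0.76 = 15.124 kPa.
Below the base the soil is submerged, so the ½γBN_γ term uses γ' = 20.9 − 9.81 = 11.09 kN/m³.
Cohesion term c·N_c·s_c = 5 × 27.9 × 1.3 = 181.35 kPa; surcharge term q·N_q = 15.124 × 16.4 = 248.03 kPa; self-weight term 0.5·γ·B·N_γ·s_γ = 0.5 × 11.09 × 1.5 × 12.8 × 0.6 = 63.878 kPa.
q_ult = 181.35 + 248.03 + 63.878 = 493.26 kPa.
Gross allowable pressure q_all = 493.26 / 2.5 = 197.3 kPa.
Footing area = 1.7671 m², so allowable column load = 197.3 × 1.7671 = 348.66 kN.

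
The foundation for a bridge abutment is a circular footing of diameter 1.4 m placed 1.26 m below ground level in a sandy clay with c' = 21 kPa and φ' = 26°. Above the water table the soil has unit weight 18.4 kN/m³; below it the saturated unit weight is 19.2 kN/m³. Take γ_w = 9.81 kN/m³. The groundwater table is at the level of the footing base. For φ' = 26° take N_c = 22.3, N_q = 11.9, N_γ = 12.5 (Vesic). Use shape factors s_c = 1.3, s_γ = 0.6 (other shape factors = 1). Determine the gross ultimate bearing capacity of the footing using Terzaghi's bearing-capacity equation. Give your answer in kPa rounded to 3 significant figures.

Effective surcharge at the founding depth q = γ·D_f = 18.4 × 1.26 = 23.184 kPa.
The water table coincides with the base, so in the self-weight term γ → γ' = 9.39 kN/m³.
q_ult = c·N_c·s_c + q·N_q + 0.5·γ·B·N_γ·s_γ
     = 21 × 22.3 × 1.3 + 23.184 × 11.9 + 0.5 × 9.39 × 1.4 × 12.5 × 0.6
     = 608.79 + 275.89 + 49.297 = 933.98 kPa.

q_ult ≈ 934 kPa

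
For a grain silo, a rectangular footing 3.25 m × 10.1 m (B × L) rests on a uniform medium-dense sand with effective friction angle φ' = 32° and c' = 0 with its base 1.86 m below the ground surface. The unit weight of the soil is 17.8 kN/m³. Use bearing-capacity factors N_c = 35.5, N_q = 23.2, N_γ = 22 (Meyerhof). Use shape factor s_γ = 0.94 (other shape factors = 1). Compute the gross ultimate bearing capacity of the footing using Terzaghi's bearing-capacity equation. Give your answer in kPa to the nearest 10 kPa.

Overburden at base level: q = 17.8 × 1.86 = 33.108 kPa.
Surcharge term q·N_q = 33.108 × 23.2 = 768.11 kPa; self-weight term 0.5·γ·B·N_γ·s_γ = 0.5 × 17.8 × 3.25 × 22 × 0.94 = 598.17 kPa.
q_ult = 768.11 + 598.17 = 1366.3 kPa.

q_ult ≈ 1370 kPa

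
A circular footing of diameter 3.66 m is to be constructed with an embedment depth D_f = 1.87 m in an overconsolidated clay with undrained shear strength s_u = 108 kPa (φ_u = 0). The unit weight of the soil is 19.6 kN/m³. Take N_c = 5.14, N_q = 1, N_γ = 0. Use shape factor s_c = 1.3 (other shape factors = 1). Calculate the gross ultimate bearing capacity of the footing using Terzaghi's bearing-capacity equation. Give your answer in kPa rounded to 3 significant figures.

Effective surcharge at the founding depth q = γ·D_f = 19.6 × 1.87 = 36.652 kPa.
q_ult = c·N_c·s_c + q·N_q
     = 108 × 5.14 × 1.3 + 36.652 × 1
     = 721.66 + 36.652 = 758.31 kPa.

q_ult ≈ 758 kPa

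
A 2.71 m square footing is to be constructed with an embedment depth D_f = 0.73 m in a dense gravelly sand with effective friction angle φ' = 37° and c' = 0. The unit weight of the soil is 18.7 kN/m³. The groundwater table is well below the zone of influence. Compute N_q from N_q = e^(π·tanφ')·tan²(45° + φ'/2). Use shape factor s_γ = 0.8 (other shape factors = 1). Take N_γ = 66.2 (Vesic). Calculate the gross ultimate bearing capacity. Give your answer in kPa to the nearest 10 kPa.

tan37° = 0.7536, so N_q = e^(π×0.7536)·tan²(63.5°) = 10.669 × 4.023 = 42.92.
Effective surcharge at the founding depth q = γ·D_f = 18.7 × 0.73 = 13.651 kPa.
q_ult = q·N_q + 0.5·γ·B·N_γ·s_γ
     = 13.651 × 42.92 + 0.5 × 18.7 × 2.71 × 66.2 × 0.8
     = 585.9 + 1341.9 = 1927.8 kPa.

q_ult ≈ 1930 kPa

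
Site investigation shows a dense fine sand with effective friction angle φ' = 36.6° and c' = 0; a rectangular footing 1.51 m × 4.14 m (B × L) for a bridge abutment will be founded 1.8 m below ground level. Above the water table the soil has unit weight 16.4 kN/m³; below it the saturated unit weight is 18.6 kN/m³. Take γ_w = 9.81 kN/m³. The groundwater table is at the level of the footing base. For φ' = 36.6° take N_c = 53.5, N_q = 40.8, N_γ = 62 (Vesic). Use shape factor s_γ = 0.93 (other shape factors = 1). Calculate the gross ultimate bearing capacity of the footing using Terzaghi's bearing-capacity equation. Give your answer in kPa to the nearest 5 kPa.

q_ult ≈ 1585 kPa

Effective surcharge at the founding depth q = γ·D_f = 16.4 × 1.8 = 29.52 kPa.
The water table coincides with the base, so in the self-weight term γ → γ' = 8.79 kN/m³.
q_ult = q·N_q + 0.5·γ·B·N_γ·s_γ
     = 29.52 × 40.8 + 0.5 × 8.79 × 1.51 × 62 × 0.93
     = 1204.4 + 382.66 = 1587.1 kPa.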